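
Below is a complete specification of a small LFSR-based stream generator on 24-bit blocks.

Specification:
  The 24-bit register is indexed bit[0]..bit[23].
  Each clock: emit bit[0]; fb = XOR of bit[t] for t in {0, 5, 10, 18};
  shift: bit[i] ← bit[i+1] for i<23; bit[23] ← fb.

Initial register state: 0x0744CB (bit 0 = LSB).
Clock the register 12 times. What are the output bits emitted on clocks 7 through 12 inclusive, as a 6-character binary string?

110010

reg_0 = 0x0744CB
clock 1: out=1, reg = 0x83A265
clock 2: out=1, reg = 0x41D132
clock 3: out=0, reg = 0xA0E899
clock 4: out=1, reg = 0xD0744C
clock 5: out=0, reg = 0xE83A26
clock 6: out=0, reg = 0xF41D13
clock 7: out=1, reg = 0xFA0E89
clock 8: out=1, reg = 0x7D0744
clock 9: out=0, reg = 0x3E83A2
clock 10: out=0, reg = 0x1F41D1
clock 11: out=1, reg = 0x0FA0E8
clock 12: out=0, reg = 0x07D074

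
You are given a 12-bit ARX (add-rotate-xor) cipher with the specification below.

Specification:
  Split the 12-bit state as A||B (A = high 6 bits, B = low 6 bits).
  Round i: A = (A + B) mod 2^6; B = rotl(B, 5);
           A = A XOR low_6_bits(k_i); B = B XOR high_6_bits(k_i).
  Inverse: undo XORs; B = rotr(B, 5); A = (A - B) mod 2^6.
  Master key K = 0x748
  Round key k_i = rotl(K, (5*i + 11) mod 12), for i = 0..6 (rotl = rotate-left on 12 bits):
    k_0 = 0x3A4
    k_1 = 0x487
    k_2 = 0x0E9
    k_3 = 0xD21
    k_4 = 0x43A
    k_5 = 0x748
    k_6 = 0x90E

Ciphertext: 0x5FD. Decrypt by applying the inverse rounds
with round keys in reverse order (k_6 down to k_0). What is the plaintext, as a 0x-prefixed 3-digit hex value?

s_0 = ciphertext = 0x5FD
s_1 = InvRound(s_0, k_6) = 0x9F2
s_2 = InvRound(s_1, k_5) = 0x41F
s_3 = InvRound(s_2, k_4) = 0x31E
s_4 = InvRound(s_3, k_3) = 0x615
s_5 = InvRound(s_4, k_2) = 0x16C
s_6 = InvRound(s_5, k_1) = 0x17D
s_7 = InvRound(s_6, k_0) = 0xEA7

0xEA7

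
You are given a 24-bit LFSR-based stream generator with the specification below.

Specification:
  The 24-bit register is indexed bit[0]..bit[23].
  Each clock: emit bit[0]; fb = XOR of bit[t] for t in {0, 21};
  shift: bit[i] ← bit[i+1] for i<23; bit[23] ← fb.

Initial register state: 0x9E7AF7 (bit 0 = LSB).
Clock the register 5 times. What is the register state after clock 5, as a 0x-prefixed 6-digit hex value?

reg_0 = 0x9E7AF7
clock 1: out=1, reg = 0xCF3D7B
clock 2: out=1, reg = 0xE79EBD
clock 3: out=1, reg = 0x73CF5E
clock 4: out=0, reg = 0xB9E7AF
clock 5: out=1, reg = 0x5CF3D7

0x5CF3D7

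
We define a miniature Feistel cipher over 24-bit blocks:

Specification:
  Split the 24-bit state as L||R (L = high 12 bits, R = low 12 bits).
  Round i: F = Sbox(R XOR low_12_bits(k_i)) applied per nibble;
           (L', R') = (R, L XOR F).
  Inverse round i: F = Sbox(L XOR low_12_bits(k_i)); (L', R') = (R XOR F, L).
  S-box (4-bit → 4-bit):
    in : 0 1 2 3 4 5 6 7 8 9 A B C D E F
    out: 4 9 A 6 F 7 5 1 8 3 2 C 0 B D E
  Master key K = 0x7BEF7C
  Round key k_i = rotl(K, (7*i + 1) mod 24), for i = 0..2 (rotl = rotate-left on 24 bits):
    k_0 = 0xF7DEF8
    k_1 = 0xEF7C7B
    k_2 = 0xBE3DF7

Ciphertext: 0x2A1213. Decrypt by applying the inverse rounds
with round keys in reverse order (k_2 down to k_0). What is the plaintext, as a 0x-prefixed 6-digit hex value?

0x46C63A

s_0 = ciphertext = 0x2A1213
s_1 = InvRound(s_0, k_2) = 0xC662A1
s_2 = InvRound(s_1, k_1) = 0x63AC66
s_3 = InvRound(s_2, k_0) = 0x46C63A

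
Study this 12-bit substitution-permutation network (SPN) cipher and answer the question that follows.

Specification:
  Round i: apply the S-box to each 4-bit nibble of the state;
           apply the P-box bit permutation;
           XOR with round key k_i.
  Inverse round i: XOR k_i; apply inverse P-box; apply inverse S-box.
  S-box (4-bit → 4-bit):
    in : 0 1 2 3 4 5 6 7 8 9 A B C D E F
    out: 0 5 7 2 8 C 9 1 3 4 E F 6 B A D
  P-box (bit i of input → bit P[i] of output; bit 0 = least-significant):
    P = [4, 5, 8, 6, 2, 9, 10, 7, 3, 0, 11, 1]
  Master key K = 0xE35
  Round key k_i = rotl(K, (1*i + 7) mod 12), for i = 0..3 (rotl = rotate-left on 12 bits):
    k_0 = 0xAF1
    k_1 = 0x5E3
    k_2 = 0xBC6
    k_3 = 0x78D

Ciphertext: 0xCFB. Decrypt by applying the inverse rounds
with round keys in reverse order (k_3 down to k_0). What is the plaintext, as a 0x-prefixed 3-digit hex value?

0x014

s_0 = ciphertext = 0xCFB
s_1 = InvRound(s_0, k_3) = 0x58B
s_2 = InvRound(s_1, k_2) = 0x224
s_3 = InvRound(s_2, k_1) = 0xEB5
s_4 = InvRound(s_3, k_0) = 0x014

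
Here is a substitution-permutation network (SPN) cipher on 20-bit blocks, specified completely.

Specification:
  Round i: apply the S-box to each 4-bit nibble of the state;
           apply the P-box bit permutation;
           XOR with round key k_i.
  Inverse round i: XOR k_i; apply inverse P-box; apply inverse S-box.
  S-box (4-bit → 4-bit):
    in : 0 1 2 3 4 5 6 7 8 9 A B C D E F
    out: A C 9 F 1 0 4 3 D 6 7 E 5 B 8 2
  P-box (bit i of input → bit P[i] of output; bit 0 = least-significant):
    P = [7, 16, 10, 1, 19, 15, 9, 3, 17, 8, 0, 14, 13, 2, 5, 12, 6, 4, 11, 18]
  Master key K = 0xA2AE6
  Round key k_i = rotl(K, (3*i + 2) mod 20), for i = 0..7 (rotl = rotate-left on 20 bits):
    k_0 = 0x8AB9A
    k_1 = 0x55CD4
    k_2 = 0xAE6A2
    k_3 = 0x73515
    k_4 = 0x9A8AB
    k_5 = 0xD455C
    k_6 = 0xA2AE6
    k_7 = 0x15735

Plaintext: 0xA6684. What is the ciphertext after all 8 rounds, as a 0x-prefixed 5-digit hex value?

0xC135F

s_0 = plaintext = 0xA6684
s_1 = Round(s_0, k_0) = 0x0A163
s_2 = Round(s_1, k_1) = 0x03A63
s_3 = Round(s_2, k_2) = 0xDD115
s_4 = Round(s_3, k_3) = 0x34748
s_5 = Round(s_4, k_4) = 0x78579
s_6 = Round(s_5, k_5) = 0x4F12C
s_7 = Round(s_6, k_6) = 0x26E2B
s_8 = Round(s_7, k_7) = 0xC135F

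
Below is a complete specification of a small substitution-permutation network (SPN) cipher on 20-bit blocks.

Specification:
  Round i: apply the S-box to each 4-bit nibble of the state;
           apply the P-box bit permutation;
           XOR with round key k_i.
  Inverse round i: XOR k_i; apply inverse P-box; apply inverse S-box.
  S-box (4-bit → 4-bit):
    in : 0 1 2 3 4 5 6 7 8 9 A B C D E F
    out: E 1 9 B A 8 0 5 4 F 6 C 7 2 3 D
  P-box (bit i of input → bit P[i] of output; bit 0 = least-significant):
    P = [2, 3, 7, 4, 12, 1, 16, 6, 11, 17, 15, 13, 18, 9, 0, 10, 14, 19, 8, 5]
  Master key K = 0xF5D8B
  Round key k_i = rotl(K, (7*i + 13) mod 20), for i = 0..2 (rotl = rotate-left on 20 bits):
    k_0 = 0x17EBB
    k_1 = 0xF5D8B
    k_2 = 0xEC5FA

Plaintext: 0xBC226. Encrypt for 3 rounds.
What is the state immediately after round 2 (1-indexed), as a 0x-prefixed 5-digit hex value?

0xF7B21

s_0 = plaintext = 0xBC226
s_1 = Round(s_0, k_0) = 0x545DA
s_2 = Round(s_1, k_1) = 0xF7B21
s_3 = Round(s_2, k_2) = 0xA349F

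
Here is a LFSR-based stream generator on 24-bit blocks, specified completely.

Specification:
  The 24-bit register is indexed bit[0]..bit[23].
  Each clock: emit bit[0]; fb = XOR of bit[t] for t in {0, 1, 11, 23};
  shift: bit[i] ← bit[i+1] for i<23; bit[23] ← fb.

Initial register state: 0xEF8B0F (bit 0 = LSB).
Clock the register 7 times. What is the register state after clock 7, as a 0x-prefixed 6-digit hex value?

reg_0 = 0xEF8B0F
clock 1: out=1, reg = 0x77C587
clock 2: out=1, reg = 0x3BE2C3
clock 3: out=1, reg = 0x1DF161
clock 4: out=1, reg = 0x8EF8B0
clock 5: out=0, reg = 0x477C58
clock 6: out=0, reg = 0xA3BE2C
clock 7: out=0, reg = 0x51DF16

0x51DF16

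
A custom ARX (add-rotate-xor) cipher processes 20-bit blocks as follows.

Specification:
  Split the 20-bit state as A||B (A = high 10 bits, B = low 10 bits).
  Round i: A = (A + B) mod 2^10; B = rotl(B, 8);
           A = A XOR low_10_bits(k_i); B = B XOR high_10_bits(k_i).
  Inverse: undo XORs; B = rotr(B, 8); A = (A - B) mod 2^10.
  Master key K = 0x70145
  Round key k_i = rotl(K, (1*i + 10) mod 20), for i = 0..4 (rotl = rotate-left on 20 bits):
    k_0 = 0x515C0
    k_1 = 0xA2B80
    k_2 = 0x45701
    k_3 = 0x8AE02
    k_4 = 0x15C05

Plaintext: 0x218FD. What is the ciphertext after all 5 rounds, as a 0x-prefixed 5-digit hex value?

0x9B3CE

s_0 = plaintext = 0x218FD
s_1 = Round(s_0, k_0) = 0x10C7A
s_2 = Round(s_1, k_1) = 0xCF494
s_3 = Round(s_2, k_2) = 0x34130
s_4 = Round(s_3, k_3) = 0x00A67
s_5 = Round(s_4, k_4) = 0x9B3CE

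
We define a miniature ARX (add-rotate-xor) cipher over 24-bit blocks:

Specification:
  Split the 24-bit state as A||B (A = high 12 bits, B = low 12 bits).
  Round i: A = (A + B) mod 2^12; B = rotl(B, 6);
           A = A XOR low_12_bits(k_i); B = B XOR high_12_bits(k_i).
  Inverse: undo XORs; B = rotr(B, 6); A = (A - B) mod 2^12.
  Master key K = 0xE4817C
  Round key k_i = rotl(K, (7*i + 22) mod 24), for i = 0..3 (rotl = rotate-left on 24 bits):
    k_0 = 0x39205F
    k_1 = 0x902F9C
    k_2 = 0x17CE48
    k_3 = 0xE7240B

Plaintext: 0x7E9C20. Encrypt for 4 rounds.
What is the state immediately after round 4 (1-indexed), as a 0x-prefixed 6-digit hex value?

s_0 = plaintext = 0x7E9C20
s_1 = Round(s_0, k_0) = 0x456BA2
s_2 = Round(s_1, k_1) = 0x0641AC
s_3 = Round(s_2, k_2) = 0xC58A7A
s_4 = Round(s_3, k_3) = 0x2D90DB

0x2D90DB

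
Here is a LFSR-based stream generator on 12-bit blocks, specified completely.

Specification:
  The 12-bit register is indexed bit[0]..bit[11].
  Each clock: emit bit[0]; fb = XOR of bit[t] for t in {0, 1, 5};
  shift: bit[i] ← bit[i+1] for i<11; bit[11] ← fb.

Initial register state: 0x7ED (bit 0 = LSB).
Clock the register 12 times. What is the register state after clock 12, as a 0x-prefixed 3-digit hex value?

reg_0 = 0x7ED
clock 1: out=1, reg = 0x3F6
clock 2: out=0, reg = 0x1FB
clock 3: out=1, reg = 0x8FD
clock 4: out=1, reg = 0x47E
clock 5: out=0, reg = 0x23F
clock 6: out=1, reg = 0x91F
clock 7: out=1, reg = 0x48F
clock 8: out=1, reg = 0x247
clock 9: out=1, reg = 0x123
clock 10: out=1, reg = 0x891
clock 11: out=1, reg = 0xC48
clock 12: out=0, reg = 0x624

0x624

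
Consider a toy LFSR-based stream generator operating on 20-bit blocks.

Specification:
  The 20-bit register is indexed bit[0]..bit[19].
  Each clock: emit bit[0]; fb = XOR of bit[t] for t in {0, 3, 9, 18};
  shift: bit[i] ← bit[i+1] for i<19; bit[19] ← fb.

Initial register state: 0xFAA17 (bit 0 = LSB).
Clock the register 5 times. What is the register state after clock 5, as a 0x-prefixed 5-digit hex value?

reg_0 = 0xFAA17
clock 1: out=1, reg = 0xFD50B
clock 2: out=1, reg = 0xFEA85
clock 3: out=1, reg = 0xFF542
clock 4: out=0, reg = 0xFFAA1
clock 5: out=1, reg = 0xFFD50

0xFFD50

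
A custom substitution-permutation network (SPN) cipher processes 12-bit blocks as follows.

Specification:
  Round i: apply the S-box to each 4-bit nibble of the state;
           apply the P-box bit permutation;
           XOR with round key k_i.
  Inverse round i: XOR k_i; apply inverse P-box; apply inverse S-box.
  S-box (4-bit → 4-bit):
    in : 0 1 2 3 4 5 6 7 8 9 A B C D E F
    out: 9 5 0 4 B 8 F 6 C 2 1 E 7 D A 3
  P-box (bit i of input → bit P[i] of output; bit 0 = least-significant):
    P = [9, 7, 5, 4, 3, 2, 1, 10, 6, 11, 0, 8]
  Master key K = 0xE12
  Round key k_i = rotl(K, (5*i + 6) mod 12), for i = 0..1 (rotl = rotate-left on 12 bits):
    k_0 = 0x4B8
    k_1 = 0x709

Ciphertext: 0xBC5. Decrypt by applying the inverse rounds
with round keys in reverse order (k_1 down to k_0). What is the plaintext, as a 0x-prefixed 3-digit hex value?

s_0 = ciphertext = 0xBC5
s_1 = InvRound(s_0, k_1) = 0xF49
s_2 = InvRound(s_1, k_0) = 0x626

0x626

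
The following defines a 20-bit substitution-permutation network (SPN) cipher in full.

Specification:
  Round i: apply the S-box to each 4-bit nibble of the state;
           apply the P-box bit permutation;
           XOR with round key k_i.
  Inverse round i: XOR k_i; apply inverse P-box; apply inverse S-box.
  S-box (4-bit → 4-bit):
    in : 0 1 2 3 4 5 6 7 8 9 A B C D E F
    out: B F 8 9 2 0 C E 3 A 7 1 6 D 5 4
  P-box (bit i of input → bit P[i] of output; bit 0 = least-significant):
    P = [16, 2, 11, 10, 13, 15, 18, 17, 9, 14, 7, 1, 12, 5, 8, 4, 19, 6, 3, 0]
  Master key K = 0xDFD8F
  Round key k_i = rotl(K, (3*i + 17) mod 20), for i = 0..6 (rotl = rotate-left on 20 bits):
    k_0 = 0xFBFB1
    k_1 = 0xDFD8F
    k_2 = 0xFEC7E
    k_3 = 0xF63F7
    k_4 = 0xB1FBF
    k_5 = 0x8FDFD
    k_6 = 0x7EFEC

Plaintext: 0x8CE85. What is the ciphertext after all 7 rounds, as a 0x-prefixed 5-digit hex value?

0xAF242

s_0 = plaintext = 0x8CE85
s_1 = Round(s_0, k_0) = 0x71C51
s_2 = Round(s_1, k_1) = 0xCA072
s_3 = Round(s_2, k_2) = 0x93B14
s_4 = Round(s_3, k_3) = 0x9D1A2
s_5 = Round(s_4, k_4) = 0xFE86C
s_6 = Round(s_5, k_5) = 0xEA6F1
s_7 = Round(s_6, k_6) = 0xAF242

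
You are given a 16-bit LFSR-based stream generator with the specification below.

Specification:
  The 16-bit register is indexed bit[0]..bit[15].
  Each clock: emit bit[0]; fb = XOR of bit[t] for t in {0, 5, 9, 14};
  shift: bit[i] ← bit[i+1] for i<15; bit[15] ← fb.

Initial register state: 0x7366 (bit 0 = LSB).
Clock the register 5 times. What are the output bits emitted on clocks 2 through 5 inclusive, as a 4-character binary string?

reg_0 = 0x7366
clock 1: out=0, reg = 0xB9B3
clock 2: out=1, reg = 0x5CD9
clock 3: out=1, reg = 0x2E6C
clock 4: out=0, reg = 0x1736
clock 5: out=0, reg = 0x0B9B

1100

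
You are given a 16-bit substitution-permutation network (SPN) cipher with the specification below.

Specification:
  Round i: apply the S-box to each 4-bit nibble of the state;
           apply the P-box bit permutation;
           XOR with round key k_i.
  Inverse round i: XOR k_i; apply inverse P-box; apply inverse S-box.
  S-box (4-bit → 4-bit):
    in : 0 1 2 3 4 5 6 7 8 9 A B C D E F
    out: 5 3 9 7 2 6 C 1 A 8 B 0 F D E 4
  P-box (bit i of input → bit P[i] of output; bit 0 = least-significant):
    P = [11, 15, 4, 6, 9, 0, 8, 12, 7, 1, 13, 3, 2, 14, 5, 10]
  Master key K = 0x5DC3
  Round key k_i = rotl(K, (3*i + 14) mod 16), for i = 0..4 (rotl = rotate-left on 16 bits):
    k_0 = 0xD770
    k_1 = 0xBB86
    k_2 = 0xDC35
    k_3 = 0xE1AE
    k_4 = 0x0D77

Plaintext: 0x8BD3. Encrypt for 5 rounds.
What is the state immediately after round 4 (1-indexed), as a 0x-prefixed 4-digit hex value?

s_0 = plaintext = 0x8BD3
s_1 = Round(s_0, k_0) = 0x0860
s_2 = Round(s_1, k_1) = 0xA2B8
s_3 = Round(s_2, k_2) = 0x18F9
s_4 = Round(s_3, k_3) = 0xA0E0
s_5 = Round(s_4, k_4) = 0x70E2

0xA0E0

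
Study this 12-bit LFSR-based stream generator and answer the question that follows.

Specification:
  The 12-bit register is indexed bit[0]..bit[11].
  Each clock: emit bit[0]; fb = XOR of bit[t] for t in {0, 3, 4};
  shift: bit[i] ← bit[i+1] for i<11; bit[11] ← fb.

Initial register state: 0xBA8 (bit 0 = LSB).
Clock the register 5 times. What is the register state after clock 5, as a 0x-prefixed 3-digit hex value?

reg_0 = 0xBA8
clock 1: out=0, reg = 0xDD4
clock 2: out=0, reg = 0xEEA
clock 3: out=0, reg = 0xF75
clock 4: out=1, reg = 0x7BA
clock 5: out=0, reg = 0x3DD

0x3DD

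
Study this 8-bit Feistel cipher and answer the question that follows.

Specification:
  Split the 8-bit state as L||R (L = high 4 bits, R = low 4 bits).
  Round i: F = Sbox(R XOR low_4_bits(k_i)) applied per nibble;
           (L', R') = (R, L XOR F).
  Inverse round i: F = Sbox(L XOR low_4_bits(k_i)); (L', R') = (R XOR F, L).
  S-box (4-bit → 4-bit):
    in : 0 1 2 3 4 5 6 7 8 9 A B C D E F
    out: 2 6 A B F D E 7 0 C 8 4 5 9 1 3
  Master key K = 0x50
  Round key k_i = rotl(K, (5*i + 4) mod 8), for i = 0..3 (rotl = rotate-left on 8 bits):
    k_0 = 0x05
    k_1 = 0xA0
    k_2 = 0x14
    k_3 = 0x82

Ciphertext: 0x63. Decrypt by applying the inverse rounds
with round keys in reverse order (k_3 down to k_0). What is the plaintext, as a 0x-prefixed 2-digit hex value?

0x12

s_0 = ciphertext = 0x63
s_1 = InvRound(s_0, k_3) = 0xC6
s_2 = InvRound(s_1, k_2) = 0x6C
s_3 = InvRound(s_2, k_1) = 0x26
s_4 = InvRound(s_3, k_0) = 0x12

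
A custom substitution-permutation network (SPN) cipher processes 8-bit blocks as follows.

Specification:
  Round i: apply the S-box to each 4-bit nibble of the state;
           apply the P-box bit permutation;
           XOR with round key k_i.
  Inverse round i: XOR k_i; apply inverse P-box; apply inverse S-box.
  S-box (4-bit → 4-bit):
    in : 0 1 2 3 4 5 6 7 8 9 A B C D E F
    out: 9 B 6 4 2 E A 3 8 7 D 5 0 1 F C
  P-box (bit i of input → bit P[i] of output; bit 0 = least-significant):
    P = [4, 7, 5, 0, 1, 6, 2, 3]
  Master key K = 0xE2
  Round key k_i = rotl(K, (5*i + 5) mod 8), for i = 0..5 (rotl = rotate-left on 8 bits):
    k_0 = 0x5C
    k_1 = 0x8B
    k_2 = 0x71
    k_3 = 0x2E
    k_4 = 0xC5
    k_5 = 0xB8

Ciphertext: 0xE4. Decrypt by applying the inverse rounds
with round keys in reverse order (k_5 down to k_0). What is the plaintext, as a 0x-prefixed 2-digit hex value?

0xA4

s_0 = ciphertext = 0xE4
s_1 = InvRound(s_0, k_5) = 0x5D
s_2 = InvRound(s_1, k_4) = 0x87
s_3 = InvRound(s_2, k_3) = 0x85
s_4 = InvRound(s_3, k_2) = 0x29
s_5 = InvRound(s_4, k_1) = 0xD2
s_6 = InvRound(s_5, k_0) = 0xA4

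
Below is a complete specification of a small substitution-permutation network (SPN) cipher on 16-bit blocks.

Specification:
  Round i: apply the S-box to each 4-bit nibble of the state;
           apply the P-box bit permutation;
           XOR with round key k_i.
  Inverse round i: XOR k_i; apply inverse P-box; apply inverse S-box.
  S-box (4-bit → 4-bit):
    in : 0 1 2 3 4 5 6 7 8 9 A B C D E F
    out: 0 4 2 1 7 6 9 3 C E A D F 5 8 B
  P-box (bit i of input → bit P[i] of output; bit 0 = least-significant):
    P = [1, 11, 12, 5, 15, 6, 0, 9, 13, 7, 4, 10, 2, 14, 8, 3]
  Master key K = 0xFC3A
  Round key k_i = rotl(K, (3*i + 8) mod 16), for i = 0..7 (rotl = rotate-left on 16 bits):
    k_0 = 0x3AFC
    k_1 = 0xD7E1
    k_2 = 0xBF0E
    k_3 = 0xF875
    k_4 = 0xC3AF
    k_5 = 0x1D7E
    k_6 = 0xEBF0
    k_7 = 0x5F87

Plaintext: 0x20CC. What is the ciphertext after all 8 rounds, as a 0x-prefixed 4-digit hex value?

s_0 = plaintext = 0x20CC
s_1 = Round(s_0, k_0) = 0xE09F
s_2 = Round(s_1, k_1) = 0xDD8A
s_3 = Round(s_2, k_2) = 0x943B
s_4 = Round(s_3, k_3) = 0x09CF
s_5 = Round(s_4, k_4) = 0x4D5C
s_6 = Round(s_5, k_5) = 0x6409
s_7 = Round(s_6, k_6) = 0xD34C
s_8 = Round(s_7, k_7) = 0xE6E0

0xE6E0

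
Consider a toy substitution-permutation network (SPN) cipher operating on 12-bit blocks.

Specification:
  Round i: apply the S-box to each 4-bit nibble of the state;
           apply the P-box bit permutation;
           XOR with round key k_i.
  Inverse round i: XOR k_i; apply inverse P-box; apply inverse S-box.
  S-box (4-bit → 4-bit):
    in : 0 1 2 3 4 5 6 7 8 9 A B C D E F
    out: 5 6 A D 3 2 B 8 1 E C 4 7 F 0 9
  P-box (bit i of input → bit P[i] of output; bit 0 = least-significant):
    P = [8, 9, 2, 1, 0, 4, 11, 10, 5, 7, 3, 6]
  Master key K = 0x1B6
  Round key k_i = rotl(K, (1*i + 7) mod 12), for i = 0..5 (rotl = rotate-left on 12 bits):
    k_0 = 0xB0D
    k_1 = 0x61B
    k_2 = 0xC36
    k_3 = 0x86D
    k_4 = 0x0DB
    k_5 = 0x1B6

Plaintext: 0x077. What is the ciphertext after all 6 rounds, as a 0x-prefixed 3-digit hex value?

0x155

s_0 = plaintext = 0x077
s_1 = Round(s_0, k_0) = 0xF27
s_2 = Round(s_1, k_1) = 0x269
s_3 = Round(s_2, k_2) = 0xAE1
s_4 = Round(s_3, k_3) = 0xA21
s_5 = Round(s_4, k_4) = 0x687
s_6 = Round(s_5, k_5) = 0x155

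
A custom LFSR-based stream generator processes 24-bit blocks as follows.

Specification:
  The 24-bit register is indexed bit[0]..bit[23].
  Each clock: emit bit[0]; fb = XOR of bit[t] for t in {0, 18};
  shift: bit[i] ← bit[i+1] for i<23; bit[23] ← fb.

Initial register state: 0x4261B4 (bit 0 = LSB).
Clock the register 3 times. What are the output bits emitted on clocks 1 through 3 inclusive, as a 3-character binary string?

reg_0 = 0x4261B4
clock 1: out=0, reg = 0x2130DA
clock 2: out=0, reg = 0x10986D
clock 3: out=1, reg = 0x884C36

001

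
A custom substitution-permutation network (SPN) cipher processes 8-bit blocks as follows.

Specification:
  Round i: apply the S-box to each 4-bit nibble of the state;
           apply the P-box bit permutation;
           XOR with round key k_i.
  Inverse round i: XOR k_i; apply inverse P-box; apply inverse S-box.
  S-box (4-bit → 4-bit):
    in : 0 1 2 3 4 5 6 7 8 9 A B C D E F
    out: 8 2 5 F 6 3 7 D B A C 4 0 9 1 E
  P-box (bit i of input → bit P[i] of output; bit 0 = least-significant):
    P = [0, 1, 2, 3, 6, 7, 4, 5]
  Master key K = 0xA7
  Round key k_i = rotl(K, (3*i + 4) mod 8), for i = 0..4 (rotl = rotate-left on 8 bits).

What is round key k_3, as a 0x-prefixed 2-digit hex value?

K = 0xA7
k_0 = rotl(K, (3*0+4) mod 8) = rotl(K, 4) = 0x7A
k_1 = rotl(K, (3*1+4) mod 8) = rotl(K, 7) = 0xD3
k_2 = rotl(K, (3*2+4) mod 8) = rotl(K, 2) = 0x9E
k_3 = rotl(K, (3*3+4) mod 8) = rotl(K, 5) = 0xF4

0xF4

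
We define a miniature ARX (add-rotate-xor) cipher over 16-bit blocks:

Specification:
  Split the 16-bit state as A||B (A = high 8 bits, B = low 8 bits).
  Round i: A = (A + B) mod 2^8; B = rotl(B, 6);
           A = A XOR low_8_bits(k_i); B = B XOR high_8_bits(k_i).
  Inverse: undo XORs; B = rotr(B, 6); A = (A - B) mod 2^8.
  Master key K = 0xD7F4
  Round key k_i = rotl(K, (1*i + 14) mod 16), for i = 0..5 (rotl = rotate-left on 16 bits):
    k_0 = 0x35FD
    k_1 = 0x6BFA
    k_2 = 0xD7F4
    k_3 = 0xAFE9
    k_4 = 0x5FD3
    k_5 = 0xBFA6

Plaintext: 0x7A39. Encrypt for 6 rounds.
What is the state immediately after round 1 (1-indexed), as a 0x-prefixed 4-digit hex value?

s_0 = plaintext = 0x7A39
s_1 = Round(s_0, k_0) = 0x4E7B
s_2 = Round(s_1, k_1) = 0x33B5
s_3 = Round(s_2, k_2) = 0x1CBA
s_4 = Round(s_3, k_3) = 0x3F01
s_5 = Round(s_4, k_4) = 0x931F
s_6 = Round(s_5, k_5) = 0x1478

0x4E7B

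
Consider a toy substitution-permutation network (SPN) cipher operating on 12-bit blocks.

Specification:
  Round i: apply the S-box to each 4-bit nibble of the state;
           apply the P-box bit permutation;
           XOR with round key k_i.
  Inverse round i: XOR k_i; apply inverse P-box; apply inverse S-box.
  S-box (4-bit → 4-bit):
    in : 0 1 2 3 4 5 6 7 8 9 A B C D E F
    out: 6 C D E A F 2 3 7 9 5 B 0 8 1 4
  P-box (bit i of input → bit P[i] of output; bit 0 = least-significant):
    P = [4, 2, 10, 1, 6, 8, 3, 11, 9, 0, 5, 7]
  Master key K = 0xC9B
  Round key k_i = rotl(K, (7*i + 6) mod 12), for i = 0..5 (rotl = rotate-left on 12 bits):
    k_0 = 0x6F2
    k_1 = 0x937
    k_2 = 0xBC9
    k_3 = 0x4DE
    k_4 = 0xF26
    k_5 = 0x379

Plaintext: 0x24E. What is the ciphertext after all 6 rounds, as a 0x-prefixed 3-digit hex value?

s_0 = plaintext = 0x24E
s_1 = Round(s_0, k_0) = 0xD42
s_2 = Round(s_1, k_1) = 0x4A5
s_3 = Round(s_2, k_2) = 0xF16
s_4 = Round(s_3, k_3) = 0xCF2
s_5 = Round(s_4, k_4) = 0xB3C
s_6 = Round(s_5, k_5) = 0x8F0

0x8F0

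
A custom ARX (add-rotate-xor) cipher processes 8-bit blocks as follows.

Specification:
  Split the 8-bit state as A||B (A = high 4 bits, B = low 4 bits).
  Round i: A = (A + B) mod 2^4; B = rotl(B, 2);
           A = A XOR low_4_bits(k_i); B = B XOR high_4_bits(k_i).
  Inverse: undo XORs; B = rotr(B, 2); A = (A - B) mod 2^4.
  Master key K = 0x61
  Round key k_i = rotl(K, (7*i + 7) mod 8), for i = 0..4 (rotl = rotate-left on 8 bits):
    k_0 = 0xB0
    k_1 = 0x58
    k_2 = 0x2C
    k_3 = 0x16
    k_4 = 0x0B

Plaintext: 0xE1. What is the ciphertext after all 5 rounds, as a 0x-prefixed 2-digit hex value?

0xEC

s_0 = plaintext = 0xE1
s_1 = Round(s_0, k_0) = 0xFF
s_2 = Round(s_1, k_1) = 0x6A
s_3 = Round(s_2, k_2) = 0xC8
s_4 = Round(s_3, k_3) = 0x23
s_5 = Round(s_4, k_4) = 0xEC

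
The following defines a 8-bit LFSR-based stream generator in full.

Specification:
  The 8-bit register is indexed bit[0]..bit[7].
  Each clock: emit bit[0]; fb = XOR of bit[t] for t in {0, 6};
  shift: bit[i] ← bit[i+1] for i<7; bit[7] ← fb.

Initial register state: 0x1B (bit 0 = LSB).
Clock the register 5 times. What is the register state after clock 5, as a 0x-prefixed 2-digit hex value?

0x38

reg_0 = 0x1B
clock 1: out=1, reg = 0x8D
clock 2: out=1, reg = 0xC6
clock 3: out=0, reg = 0xE3
clock 4: out=1, reg = 0x71
clock 5: out=1, reg = 0x38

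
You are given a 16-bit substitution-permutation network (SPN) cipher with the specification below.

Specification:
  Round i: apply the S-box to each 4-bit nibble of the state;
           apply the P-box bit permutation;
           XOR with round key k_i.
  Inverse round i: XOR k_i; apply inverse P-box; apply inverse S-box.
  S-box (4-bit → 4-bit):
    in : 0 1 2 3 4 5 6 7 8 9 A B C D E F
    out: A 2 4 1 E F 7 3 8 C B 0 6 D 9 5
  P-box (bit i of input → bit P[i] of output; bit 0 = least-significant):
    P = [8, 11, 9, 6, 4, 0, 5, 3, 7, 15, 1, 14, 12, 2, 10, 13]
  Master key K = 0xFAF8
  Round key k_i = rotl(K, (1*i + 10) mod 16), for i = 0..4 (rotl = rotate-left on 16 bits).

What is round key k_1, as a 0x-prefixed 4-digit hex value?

K = 0xFAF8
k_0 = rotl(K, (1*0+10) mod 16) = rotl(K, 10) = 0xE3EB
k_1 = rotl(K, (1*1+10) mod 16) = rotl(K, 11) = 0xC7D7

0xC7D7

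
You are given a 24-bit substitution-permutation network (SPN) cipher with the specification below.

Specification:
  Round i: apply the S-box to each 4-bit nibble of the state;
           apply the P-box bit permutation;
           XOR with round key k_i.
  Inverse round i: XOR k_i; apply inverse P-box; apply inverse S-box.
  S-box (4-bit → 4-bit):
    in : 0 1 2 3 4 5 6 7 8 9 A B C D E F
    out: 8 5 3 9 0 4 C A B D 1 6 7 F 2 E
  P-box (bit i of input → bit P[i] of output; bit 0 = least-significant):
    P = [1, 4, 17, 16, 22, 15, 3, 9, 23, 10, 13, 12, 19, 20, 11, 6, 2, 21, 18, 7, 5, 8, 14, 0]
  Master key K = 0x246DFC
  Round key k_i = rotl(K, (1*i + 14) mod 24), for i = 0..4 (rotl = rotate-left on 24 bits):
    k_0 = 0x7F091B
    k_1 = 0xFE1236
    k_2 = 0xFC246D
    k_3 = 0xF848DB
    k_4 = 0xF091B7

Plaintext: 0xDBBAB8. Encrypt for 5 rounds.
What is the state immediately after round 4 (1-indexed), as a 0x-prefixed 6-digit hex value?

s_0 = plaintext = 0xDBBAB8
s_1 = Round(s_0, k_0) = 0xCAC020
s_2 = Round(s_1, k_1) = 0xA7CB12
s_3 = Round(s_2, k_2) = 0x8408D7
s_4 = Round(s_3, k_3) = 0x39DFA2
s_5 = Round(s_4, k_4) = 0xACAD40

0x39DFA2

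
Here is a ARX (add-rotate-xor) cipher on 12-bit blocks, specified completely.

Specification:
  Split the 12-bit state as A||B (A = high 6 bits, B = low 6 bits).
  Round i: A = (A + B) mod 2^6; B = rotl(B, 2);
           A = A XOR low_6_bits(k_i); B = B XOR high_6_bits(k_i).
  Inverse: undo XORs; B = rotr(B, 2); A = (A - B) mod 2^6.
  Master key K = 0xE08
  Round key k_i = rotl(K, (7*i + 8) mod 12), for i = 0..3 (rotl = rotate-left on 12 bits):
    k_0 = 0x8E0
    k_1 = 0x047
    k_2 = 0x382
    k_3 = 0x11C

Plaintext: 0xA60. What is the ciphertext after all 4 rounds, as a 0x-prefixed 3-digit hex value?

s_0 = plaintext = 0xA60
s_1 = Round(s_0, k_0) = 0xA61
s_2 = Round(s_1, k_1) = 0x347
s_3 = Round(s_2, k_2) = 0x592
s_4 = Round(s_3, k_3) = 0xD0D

0xD0D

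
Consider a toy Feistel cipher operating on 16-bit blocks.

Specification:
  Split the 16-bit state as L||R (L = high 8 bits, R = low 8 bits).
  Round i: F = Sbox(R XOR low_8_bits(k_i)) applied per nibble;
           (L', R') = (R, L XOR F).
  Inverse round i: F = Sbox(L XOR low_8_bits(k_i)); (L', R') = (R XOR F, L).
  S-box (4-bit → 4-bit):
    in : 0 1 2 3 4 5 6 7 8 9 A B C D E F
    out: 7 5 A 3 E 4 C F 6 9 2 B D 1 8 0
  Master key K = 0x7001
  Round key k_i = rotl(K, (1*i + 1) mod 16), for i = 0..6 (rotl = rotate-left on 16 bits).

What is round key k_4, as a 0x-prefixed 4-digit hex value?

K = 0x7001
k_0 = rotl(K, (1*0+1) mod 16) = rotl(K, 1) = 0xE002
k_1 = rotl(K, (1*1+1) mod 16) = rotl(K, 2) = 0xC005
k_2 = rotl(K, (1*2+1) mod 16) = rotl(K, 3) = 0x800B
k_3 = rotl(K, (1*3+1) mod 16) = rotl(K, 4) = 0x0017
k_4 = rotl(K, (1*4+1) mod 16) = rotl(K, 5) = 0x002E

0x002E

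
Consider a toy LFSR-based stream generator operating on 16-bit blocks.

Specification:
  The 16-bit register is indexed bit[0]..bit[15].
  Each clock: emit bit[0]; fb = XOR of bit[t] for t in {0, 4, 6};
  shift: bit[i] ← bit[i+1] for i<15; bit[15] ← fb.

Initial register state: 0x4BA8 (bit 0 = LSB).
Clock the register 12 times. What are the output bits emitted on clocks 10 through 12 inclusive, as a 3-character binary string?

reg_0 = 0x4BA8
clock 1: out=0, reg = 0x25D4
clock 2: out=0, reg = 0x12EA
clock 3: out=0, reg = 0x8975
clock 4: out=1, reg = 0xC4BA
clock 5: out=0, reg = 0xE25D
clock 6: out=1, reg = 0xF12E
clock 7: out=0, reg = 0x7897
clock 8: out=1, reg = 0x3C4B
clock 9: out=1, reg = 0x1E25
clock 10: out=1, reg = 0x8F12
clock 11: out=0, reg = 0xC789
clock 12: out=1, reg = 0xE3C4

101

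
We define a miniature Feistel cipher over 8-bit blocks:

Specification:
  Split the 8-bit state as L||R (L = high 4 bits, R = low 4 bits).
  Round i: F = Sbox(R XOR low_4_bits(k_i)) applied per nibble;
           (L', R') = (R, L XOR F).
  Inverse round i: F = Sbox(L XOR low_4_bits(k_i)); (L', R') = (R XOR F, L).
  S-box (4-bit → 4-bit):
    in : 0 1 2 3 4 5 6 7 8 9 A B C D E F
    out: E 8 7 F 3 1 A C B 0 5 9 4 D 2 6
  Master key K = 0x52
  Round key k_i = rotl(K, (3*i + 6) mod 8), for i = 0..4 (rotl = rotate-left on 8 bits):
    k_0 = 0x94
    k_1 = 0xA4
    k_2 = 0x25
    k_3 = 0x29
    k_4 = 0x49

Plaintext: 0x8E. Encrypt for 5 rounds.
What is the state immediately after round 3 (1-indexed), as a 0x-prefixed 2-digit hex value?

s_0 = plaintext = 0x8E
s_1 = Round(s_0, k_0) = 0xED
s_2 = Round(s_1, k_1) = 0xDE
s_3 = Round(s_2, k_2) = 0xE4
s_4 = Round(s_3, k_3) = 0x43
s_5 = Round(s_4, k_4) = 0x31

0xE4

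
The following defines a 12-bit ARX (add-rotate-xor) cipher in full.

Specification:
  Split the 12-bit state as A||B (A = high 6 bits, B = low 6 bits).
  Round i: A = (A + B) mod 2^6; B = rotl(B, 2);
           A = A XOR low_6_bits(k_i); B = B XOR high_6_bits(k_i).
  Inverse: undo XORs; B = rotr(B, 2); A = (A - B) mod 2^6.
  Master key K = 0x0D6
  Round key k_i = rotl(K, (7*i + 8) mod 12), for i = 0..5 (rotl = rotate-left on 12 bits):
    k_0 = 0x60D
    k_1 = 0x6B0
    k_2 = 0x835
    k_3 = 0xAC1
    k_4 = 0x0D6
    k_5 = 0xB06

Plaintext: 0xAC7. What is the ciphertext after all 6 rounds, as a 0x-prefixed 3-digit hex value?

0xFD2

s_0 = plaintext = 0xAC7
s_1 = Round(s_0, k_0) = 0xFC4
s_2 = Round(s_1, k_1) = 0xCCA
s_3 = Round(s_2, k_2) = 0x208
s_4 = Round(s_3, k_3) = 0x44B
s_5 = Round(s_4, k_4) = 0x2AF
s_6 = Round(s_5, k_5) = 0xFD2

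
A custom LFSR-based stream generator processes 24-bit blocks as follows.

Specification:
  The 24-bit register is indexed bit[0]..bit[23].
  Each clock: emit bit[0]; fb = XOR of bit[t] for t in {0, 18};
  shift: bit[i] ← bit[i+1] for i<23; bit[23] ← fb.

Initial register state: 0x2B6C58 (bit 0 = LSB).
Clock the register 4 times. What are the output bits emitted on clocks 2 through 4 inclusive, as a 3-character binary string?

001

reg_0 = 0x2B6C58
clock 1: out=0, reg = 0x15B62C
clock 2: out=0, reg = 0x8ADB16
clock 3: out=0, reg = 0x456D8B
clock 4: out=1, reg = 0x22B6C5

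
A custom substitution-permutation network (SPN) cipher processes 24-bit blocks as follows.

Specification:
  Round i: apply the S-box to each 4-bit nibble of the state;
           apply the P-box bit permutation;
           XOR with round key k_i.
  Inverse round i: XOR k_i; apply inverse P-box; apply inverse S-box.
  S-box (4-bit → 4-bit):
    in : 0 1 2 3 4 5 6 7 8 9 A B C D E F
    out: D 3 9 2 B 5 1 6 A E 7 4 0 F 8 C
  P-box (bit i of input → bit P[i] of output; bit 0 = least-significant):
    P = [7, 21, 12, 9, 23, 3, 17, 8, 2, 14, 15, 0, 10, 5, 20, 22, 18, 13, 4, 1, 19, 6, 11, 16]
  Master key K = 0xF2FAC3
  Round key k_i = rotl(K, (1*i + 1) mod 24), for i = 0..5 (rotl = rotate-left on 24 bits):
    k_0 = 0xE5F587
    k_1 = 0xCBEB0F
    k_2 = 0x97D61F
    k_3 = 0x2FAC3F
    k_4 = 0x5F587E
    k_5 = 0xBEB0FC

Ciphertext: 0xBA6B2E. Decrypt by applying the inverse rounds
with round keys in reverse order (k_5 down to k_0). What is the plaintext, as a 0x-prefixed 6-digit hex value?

0xFBC6A9

s_0 = ciphertext = 0xBA6B2E
s_1 = InvRound(s_0, k_5) = 0x70C7E0
s_2 = InvRound(s_1, k_4) = 0x00659D
s_3 = InvRound(s_2, k_3) = 0x0237F1
s_4 = InvRound(s_3, k_2) = 0x847A46
s_5 = InvRound(s_4, k_1) = 0x46EF9B
s_6 = InvRound(s_5, k_0) = 0xFBC6A9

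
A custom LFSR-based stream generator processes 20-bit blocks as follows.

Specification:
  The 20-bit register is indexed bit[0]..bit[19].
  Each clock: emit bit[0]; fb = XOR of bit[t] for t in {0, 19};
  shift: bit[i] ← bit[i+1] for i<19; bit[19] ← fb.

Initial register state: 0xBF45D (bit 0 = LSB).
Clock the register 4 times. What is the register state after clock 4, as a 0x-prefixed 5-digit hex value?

0x4BF45

reg_0 = 0xBF45D
clock 1: out=1, reg = 0x5FA2E
clock 2: out=0, reg = 0x2FD17
clock 3: out=1, reg = 0x97E8B
clock 4: out=1, reg = 0x4BF45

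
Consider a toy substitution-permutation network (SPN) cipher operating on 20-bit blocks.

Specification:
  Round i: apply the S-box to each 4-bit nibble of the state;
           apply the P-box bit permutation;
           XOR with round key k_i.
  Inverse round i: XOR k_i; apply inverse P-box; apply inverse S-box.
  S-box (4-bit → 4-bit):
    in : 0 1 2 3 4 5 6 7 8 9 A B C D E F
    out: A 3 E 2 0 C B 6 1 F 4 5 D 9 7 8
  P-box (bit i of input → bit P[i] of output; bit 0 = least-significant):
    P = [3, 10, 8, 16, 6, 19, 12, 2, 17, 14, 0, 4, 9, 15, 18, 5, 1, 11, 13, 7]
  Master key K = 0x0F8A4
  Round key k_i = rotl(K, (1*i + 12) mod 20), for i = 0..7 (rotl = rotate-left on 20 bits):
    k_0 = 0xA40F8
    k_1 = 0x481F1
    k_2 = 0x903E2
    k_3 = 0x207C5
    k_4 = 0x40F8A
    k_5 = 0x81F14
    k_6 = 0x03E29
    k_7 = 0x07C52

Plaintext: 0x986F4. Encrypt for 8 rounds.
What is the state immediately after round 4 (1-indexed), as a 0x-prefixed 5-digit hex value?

0x5CCBF

s_0 = plaintext = 0x986F4
s_1 = Round(s_0, k_0) = 0x82A6E
s_2 = Round(s_1, k_1) = 0x8049E
s_3 = Round(s_2, k_2) = 0x1968C
s_4 = Round(s_3, k_3) = 0x5CCBF
s_5 = Round(s_4, k_4) = 0x33D7B
s_6 = Round(s_5, k_5) = 0x2860C
s_7 = Round(s_6, k_6) = 0xB55B5
s_8 = Round(s_7, k_7) = 0x54D21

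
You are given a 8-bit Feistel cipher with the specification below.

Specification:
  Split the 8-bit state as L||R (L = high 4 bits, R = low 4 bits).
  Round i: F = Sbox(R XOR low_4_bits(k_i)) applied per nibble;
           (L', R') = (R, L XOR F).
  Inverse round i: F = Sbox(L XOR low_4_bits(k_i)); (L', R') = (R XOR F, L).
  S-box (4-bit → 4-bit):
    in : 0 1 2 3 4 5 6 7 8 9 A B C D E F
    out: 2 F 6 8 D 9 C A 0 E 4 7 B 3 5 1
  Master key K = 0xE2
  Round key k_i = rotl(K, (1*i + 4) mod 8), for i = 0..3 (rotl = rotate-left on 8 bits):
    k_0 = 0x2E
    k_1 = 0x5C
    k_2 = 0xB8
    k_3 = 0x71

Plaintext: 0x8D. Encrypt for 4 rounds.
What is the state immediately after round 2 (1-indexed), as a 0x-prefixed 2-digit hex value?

0x06

s_0 = plaintext = 0x8D
s_1 = Round(s_0, k_0) = 0xD0
s_2 = Round(s_1, k_1) = 0x06
s_3 = Round(s_2, k_2) = 0x65
s_4 = Round(s_3, k_3) = 0x5B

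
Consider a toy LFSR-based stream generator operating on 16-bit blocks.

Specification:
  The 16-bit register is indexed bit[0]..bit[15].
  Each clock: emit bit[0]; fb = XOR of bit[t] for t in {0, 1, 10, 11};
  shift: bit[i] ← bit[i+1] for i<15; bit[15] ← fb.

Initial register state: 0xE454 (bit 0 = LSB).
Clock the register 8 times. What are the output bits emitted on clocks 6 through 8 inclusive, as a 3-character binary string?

010

reg_0 = 0xE454
clock 1: out=0, reg = 0xF22A
clock 2: out=0, reg = 0xF915
clock 3: out=1, reg = 0x7C8A
clock 4: out=0, reg = 0xBE45
clock 5: out=1, reg = 0xDF22
clock 6: out=0, reg = 0xEF91
clock 7: out=1, reg = 0xF7C8
clock 8: out=0, reg = 0xFBE4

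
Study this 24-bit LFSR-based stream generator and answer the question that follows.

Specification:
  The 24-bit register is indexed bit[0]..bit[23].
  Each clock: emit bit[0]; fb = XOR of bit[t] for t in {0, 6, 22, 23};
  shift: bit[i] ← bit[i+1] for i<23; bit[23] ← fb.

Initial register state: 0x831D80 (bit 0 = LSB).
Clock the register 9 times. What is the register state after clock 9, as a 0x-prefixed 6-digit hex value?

0x93C18E

reg_0 = 0x831D80
clock 1: out=0, reg = 0xC18EC0
clock 2: out=0, reg = 0xE0C760
clock 3: out=0, reg = 0xF063B0
clock 4: out=0, reg = 0x7831D8
clock 5: out=0, reg = 0x3C18EC
clock 6: out=0, reg = 0x9E0C76
clock 7: out=0, reg = 0x4F063B
clock 8: out=1, reg = 0x27831D
clock 9: out=1, reg = 0x93C18E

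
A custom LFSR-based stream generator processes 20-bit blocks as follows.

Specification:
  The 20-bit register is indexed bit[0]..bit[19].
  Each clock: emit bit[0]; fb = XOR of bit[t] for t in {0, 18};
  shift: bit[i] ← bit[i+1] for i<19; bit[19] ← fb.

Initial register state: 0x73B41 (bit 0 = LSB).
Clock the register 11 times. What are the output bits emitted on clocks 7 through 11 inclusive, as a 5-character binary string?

reg_0 = 0x73B41
clock 1: out=1, reg = 0x39DA0
clock 2: out=0, reg = 0x1CED0
clock 3: out=0, reg = 0x0E768
clock 4: out=0, reg = 0x073B4
clock 5: out=0, reg = 0x039DA
clock 6: out=0, reg = 0x01CED
clock 7: out=1, reg = 0x80E76
clock 8: out=0, reg = 0x4073B
clock 9: out=1, reg = 0x2039D
clock 10: out=1, reg = 0x901CE
clock 11: out=0, reg = 0x480E7

10110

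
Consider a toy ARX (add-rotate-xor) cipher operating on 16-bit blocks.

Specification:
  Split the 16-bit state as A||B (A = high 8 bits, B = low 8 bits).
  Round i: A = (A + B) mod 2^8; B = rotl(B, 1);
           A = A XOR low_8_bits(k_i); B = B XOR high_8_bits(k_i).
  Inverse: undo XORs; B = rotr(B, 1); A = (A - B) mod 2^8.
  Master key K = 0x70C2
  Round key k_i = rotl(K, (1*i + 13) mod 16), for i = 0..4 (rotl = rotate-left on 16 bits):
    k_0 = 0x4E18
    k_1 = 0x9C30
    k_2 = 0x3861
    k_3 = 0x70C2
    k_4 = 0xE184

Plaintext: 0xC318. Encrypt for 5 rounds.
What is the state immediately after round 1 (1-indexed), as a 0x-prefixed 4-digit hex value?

0xC37E

s_0 = plaintext = 0xC318
s_1 = Round(s_0, k_0) = 0xC37E
s_2 = Round(s_1, k_1) = 0x7160
s_3 = Round(s_2, k_2) = 0xB0F8
s_4 = Round(s_3, k_3) = 0x6A81
s_5 = Round(s_4, k_4) = 0x6FE2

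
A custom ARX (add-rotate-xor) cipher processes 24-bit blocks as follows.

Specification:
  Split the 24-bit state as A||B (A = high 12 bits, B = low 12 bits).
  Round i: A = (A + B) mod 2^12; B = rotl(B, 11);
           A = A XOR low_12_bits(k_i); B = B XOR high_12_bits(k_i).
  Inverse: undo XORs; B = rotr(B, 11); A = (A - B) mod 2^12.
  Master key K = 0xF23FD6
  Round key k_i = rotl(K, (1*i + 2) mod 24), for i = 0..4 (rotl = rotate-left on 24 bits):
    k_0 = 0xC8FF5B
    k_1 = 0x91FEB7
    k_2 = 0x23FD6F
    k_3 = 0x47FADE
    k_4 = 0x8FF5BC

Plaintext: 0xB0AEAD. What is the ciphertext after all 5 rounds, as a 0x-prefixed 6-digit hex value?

0xC56851

s_0 = plaintext = 0xB0AEAD
s_1 = Round(s_0, k_0) = 0x6EC3D9
s_2 = Round(s_1, k_1) = 0x4720F3
s_3 = Round(s_2, k_2) = 0x80AA46
s_4 = Round(s_3, k_3) = 0x88E15C
s_5 = Round(s_4, k_4) = 0xC56851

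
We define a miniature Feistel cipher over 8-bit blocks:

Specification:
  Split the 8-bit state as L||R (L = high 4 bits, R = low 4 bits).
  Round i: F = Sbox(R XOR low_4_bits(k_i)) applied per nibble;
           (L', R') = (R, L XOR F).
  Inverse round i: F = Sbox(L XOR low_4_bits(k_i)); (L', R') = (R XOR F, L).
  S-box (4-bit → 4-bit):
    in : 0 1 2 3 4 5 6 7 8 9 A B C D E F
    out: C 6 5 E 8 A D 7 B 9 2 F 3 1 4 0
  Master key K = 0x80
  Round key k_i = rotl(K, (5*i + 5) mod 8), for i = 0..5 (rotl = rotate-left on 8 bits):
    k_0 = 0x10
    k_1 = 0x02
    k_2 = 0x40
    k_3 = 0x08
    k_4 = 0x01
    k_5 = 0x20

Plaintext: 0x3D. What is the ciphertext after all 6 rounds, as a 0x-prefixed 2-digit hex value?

0xA0

s_0 = plaintext = 0x3D
s_1 = Round(s_0, k_0) = 0xD2
s_2 = Round(s_1, k_1) = 0x21
s_3 = Round(s_2, k_2) = 0x14
s_4 = Round(s_3, k_3) = 0x42
s_5 = Round(s_4, k_4) = 0x2A
s_6 = Round(s_5, k_5) = 0xA0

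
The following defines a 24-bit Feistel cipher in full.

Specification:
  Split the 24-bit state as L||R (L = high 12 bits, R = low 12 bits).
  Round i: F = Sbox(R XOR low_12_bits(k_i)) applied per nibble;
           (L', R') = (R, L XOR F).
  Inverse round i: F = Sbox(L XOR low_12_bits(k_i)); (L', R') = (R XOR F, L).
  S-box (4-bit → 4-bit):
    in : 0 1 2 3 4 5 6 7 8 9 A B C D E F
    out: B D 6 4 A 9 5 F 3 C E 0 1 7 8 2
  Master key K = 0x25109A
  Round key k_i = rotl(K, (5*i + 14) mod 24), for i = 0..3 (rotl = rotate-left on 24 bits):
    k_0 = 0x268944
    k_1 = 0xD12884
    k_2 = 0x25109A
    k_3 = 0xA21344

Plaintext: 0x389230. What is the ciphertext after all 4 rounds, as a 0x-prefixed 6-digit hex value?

0x54A7A7

s_0 = plaintext = 0x389230
s_1 = Round(s_0, k_0) = 0x230373
s_2 = Round(s_1, k_1) = 0x37321F
s_3 = Round(s_2, k_2) = 0x21F54A
s_4 = Round(s_3, k_3) = 0x54A7A7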